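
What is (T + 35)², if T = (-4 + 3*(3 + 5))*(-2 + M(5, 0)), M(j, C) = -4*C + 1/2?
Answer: 25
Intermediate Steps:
M(j, C) = ½ - 4*C (M(j, C) = -4*C + ½ = ½ - 4*C)
T = -30 (T = (-4 + 3*(3 + 5))*(-2 + (½ - 4*0)) = (-4 + 3*8)*(-2 + (½ + 0)) = (-4 + 24)*(-2 + ½) = 20*(-3/2) = -30)
(T + 35)² = (-30 + 35)² = 5² = 25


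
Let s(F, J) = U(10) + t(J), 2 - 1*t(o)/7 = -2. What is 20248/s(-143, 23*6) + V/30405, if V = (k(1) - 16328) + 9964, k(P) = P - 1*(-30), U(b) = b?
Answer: 102566631/192565 ≈ 532.63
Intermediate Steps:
t(o) = 28 (t(o) = 14 - 7*(-2) = 14 + 14 = 28)
k(P) = 30 + P (k(P) = P + 30 = 30 + P)
s(F, J) = 38 (s(F, J) = 10 + 28 = 38)
V = -6333 (V = ((30 + 1) - 16328) + 9964 = (31 - 16328) + 9964 = -16297 + 9964 = -6333)
20248/s(-143, 23*6) + V/30405 = 20248/38 - 6333/30405 = 20248*(1/38) - 6333*1/30405 = 10124/19 - 2111/10135 = 102566631/192565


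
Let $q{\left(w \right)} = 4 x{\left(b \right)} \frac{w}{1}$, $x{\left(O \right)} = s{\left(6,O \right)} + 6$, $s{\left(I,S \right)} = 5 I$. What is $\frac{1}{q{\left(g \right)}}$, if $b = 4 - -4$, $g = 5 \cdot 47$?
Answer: $\frac{1}{33840} \approx 2.9551 \cdot 10^{-5}$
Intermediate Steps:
$g = 235$
$b = 8$ ($b = 4 + 4 = 8$)
$x{\left(O \right)} = 36$ ($x{\left(O \right)} = 5 \cdot 6 + 6 = 30 + 6 = 36$)
$q{\left(w \right)} = 144 w$ ($q{\left(w \right)} = 4 \cdot 36 \frac{w}{1} = 144 w 1 = 144 w$)
$\frac{1}{q{\left(g \right)}} = \frac{1}{144 \cdot 235} = \frac{1}{33840}$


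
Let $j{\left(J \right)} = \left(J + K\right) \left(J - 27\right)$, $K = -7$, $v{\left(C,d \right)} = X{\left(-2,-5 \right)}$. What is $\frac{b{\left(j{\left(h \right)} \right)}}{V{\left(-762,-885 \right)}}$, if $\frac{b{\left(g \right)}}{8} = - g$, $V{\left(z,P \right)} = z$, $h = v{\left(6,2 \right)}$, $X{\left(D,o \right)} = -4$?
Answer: $\frac{1364}{381} \approx 3.5801$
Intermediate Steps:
$v{\left(C,d \right)} = -4$
$h = -4$
$j{\left(J \right)} = \left(-27 + J\right) \left(-7 + J\right)$ ($j{\left(J \right)} = \left(J - 7\right) \left(J - 27\right) = \left(-7 + J\right) \left(-27 + J\right) = \left(-27 + J\right) \left(-7 + J\right)$)
$b{\left(g \right)} = - 8 g$ ($b{\left(g \right)} = 8 \left(- g\right) = - 8 g$)
$\frac{b{\left(j{\left(h \right)} \right)}}{V{\left(-762,-885 \right)}} = \frac{\left(-8\right) \left(189 + \left(-4\right)^{2} - -136\right)}{-762} = - 8 \left(189 + 16 + 136\right) \left(- \frac{1}{762}\right) = \left(-8\right) 341 \left(- \frac{1}{762}\right) = \left(-2728\right) \left(- \frac{1}{762}\right) = \frac{1364}{381}$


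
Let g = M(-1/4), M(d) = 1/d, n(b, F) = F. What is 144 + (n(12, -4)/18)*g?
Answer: 1304/9 ≈ 144.89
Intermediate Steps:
g = -4 (g = 1/(-1/4) = 1/(-1*¼) = 1/(-¼) = -4)
144 + (n(12, -4)/18)*g = 144 - 4/18*(-4) = 144 - 4*1/18*(-4) = 144 - 2/9*(-4) = 144 + 8/9 = 1304/9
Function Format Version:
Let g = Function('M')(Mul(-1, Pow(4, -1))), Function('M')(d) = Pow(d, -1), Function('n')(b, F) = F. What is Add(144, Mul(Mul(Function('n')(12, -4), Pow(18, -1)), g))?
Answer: Rational(1304, 9) ≈ 144.89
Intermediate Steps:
g = -4 (g = Pow(Mul(-1, Pow(4, -1)), -1) = Pow(Mul(-1, Rational(1, 4)), -1) = Pow(Rational(-1, 4), -1) = -4)
Add(144, Mul(Mul(Function('n')(12, -4), Pow(18, -1)), g)) = Add(144, Mul(Mul(-4, Pow(18, -1)), -4)) = Add(144, Mul(Mul(-4, Rational(1, 18)), -4)) = Add(144, Mul(Rational(-2, 9), -4)) = Add(144, Rational(8, 9)) = Rational(1304, 9)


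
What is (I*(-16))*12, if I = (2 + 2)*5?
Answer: -3840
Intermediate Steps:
I = 20 (I = 4*5 = 20)
(I*(-16))*12 = (20*(-16))*12 = -320*12 = -3840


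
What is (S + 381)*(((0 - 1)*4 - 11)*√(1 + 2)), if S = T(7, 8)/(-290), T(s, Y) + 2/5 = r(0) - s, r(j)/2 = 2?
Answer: -1657401*√3/290 ≈ -9899.0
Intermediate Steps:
r(j) = 4 (r(j) = 2*2 = 4)
T(s, Y) = 18/5 - s (T(s, Y) = -⅖ + (4 - s) = 18/5 - s)
S = 17/1450 (S = (18/5 - 1*7)/(-290) = (18/5 - 7)*(-1/290) = -17/5*(-1/290) = 17/1450 ≈ 0.011724)
(S + 381)*(((0 - 1)*4 - 11)*√(1 + 2)) = (17/1450 + 381)*(((0 - 1)*4 - 11)*√(1 + 2)) = 552467*((-1*4 - 11)*√3)/1450 = 552467*((-4 - 11)*√3)/1450 = 552467*(-15*√3)/1450 = -1657401*√3/290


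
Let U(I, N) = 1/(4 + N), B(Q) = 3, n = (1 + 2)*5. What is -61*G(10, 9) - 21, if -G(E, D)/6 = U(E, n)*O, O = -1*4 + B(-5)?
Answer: -765/19 ≈ -40.263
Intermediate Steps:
n = 15 (n = 3*5 = 15)
O = -1 (O = -1*4 + 3 = -4 + 3 = -1)
G(E, D) = 6/19 (G(E, D) = -6*(-1)/(4 + 15) = -6*(-1)/19 = -6*(-1/19) = 6/19)
-61*G(10, 9) - 21 = -61*6/19 - 21 = -366/19 - 21 = -765/19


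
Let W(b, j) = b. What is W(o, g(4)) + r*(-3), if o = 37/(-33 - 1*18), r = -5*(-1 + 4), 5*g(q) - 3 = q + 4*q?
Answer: 2258/51 ≈ 44.275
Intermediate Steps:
g(q) = ⅗ + q (g(q) = ⅗ + (q + 4*q)/5 = ⅗ + (5*q)/5 = ⅗ + q)
r = -15 (r = -5*3 = -15)
o = -37/51 (o = 37/(-33 - 18) = 37/(-51) = 37*(-1/51) = -37/51 ≈ -0.72549)
W(o, g(4)) + r*(-3) = -37/51 - 15*(-3) = -37/51 + 45 = 2258/51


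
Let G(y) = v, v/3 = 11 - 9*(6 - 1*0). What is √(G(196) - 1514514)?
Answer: I*√1514643 ≈ 1230.7*I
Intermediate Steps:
v = -129 (v = 3*(11 - 9*(6 - 1*0)) = 3*(11 - 9*(6 + 0)) = 3*(11 - 9*6) = 3*(11 - 54) = 3*(-43) = -129)
G(y) = -129
√(G(196) - 1514514) = √(-129 - 1514514) = √(-1514643) = I*√1514643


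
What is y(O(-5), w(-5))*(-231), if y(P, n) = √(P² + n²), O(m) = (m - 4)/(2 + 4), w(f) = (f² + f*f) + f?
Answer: -693*√901/2 ≈ -10401.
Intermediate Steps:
w(f) = f + 2*f² (w(f) = (f² + f²) + f = 2*f² + f = f + 2*f²)
O(m) = -⅔ + m/6 (O(m) = (-4 + m)/6 = (-4 + m)*(⅙) = -⅔ + m/6)
y(O(-5), w(-5))*(-231) = √((-⅔ + (⅙)*(-5))² + (-5*(1 + 2*(-5)))²)*(-231) = √((-⅔ - ⅚)² + (-5*(1 - 10))²)*(-231) = √((-3/2)² + (-5*(-9))²)*(-231) = √(9/4 + 45²)*(-231) = √(9/4 + 2025)*(-231) = √(8109/4)*(-231) = (3*√901/2)*(-231) = -693*√901/2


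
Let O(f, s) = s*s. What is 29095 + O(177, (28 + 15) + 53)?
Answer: 38311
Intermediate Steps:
O(f, s) = s²
29095 + O(177, (28 + 15) + 53) = 29095 + ((28 + 15) + 53)² = 29095 + (43 + 53)² = 29095 + 96² = 29095 + 9216 = 38311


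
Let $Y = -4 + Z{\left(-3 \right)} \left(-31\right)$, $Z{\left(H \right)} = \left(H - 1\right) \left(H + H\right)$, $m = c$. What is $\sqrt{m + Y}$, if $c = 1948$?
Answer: $20 \sqrt{3} \approx 34.641$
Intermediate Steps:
$m = 1948$
$Z{\left(H \right)} = 2 H \left(-1 + H\right)$ ($Z{\left(H \right)} = \left(-1 + H\right) 2 H = 2 H \left(-1 + H\right)$)
$Y = -748$ ($Y = -4 + 2 \left(-3\right) \left(-1 - 3\right) \left(-31\right) = -4 + 2 \left(-3\right) \left(-4\right) \left(-31\right) = -4 + 24 \left(-31\right) = -4 - 744 = -748$)
$\sqrt{m + Y} = \sqrt{1948 - 748} = \sqrt{1200} = 20 \sqrt{3}$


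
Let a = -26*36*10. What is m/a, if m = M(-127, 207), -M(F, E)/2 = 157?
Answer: 157/4680 ≈ 0.033547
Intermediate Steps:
M(F, E) = -314 (M(F, E) = -2*157 = -314)
m = -314
a = -9360 (a = -936*10 = -9360)
m/a = -314/(-9360) = -314*(-1/9360) = 157/4680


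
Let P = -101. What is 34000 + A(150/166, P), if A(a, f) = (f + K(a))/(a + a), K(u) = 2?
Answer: 1697261/50 ≈ 33945.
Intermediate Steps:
A(a, f) = (2 + f)/(2*a) (A(a, f) = (f + 2)/(a + a) = (2 + f)/((2*a)) = (2 + f)*(1/(2*a)) = (2 + f)/(2*a))
34000 + A(150/166, P) = 34000 + (2 - 101)/(2*((150/166))) = 34000 + (1/2)*(-99)/(150*(1/166)) = 34000 + (1/2)*(-99)/(75/83) = 34000 + (1/2)*(83/75)*(-99) = 34000 - 2739/50 = 1697261/50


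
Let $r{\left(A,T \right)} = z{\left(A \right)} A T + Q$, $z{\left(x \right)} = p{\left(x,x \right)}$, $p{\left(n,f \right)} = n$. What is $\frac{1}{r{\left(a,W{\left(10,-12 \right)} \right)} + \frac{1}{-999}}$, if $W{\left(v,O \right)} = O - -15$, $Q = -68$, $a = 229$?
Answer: $\frac{999}{157097744} \approx 6.3591 \cdot 10^{-6}$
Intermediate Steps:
$W{\left(v,O \right)} = 15 + O$ ($W{\left(v,O \right)} = O + 15 = 15 + O$)
$z{\left(x \right)} = x$
$r{\left(A,T \right)} = -68 + T A^{2}$ ($r{\left(A,T \right)} = A A T - 68 = A^{2} T - 68 = T A^{2} - 68 = -68 + T A^{2}$)
$\frac{1}{r{\left(a,W{\left(10,-12 \right)} \right)} + \frac{1}{-999}} = \frac{1}{\left(-68 + \left(15 - 12\right) 229^{2}\right) + \frac{1}{-999}} = \frac{1}{\left(-68 + 3 \cdot 52441\right) - \frac{1}{999}} = \frac{1}{\left(-68 + 157323\right) - \frac{1}{999}} = \frac{1}{157255 - \frac{1}{999}} = \frac{1}{\frac{157097744}{999}} = \frac{999}{157097744}$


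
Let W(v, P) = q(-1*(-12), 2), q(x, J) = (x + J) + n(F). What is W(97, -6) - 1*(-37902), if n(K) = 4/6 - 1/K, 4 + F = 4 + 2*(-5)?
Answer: 1137503/30 ≈ 37917.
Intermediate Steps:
F = -10 (F = -4 + (4 + 2*(-5)) = -4 + (4 - 10) = -4 - 6 = -10)
n(K) = ⅔ - 1/K (n(K) = 4*(⅙) - 1/K = ⅔ - 1/K)
q(x, J) = 23/30 + J + x (q(x, J) = (x + J) + (⅔ - 1/(-10)) = (J + x) + (⅔ - 1*(-⅒)) = (J + x) + (⅔ + ⅒) = (J + x) + 23/30 = 23/30 + J + x)
W(v, P) = 443/30 (W(v, P) = 23/30 + 2 - 1*(-12) = 23/30 + 2 + 12 = 443/30)
W(97, -6) - 1*(-37902) = 443/30 - 1*(-37902) = 443/30 + 37902 = 1137503/30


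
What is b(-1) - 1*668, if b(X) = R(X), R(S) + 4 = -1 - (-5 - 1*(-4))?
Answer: -672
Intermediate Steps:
R(S) = -4 (R(S) = -4 + (-1 - (-5 - 1*(-4))) = -4 + (-1 - (-5 + 4)) = -4 + (-1 - 1*(-1)) = -4 + (-1 + 1) = -4 + 0 = -4)
b(X) = -4
b(-1) - 1*668 = -4 - 1*668 = -4 - 668 = -672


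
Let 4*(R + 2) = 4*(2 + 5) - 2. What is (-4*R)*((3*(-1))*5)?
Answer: 270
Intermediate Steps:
R = 9/2 (R = -2 + (4*(2 + 5) - 2)/4 = -2 + (4*7 - 2)/4 = -2 + (28 - 2)/4 = -2 + (1/4)*26 = -2 + 13/2 = 9/2 ≈ 4.5000)
(-4*R)*((3*(-1))*5) = (-4*9/2)*((3*(-1))*5) = -(-54)*5 = -18*(-15) = 270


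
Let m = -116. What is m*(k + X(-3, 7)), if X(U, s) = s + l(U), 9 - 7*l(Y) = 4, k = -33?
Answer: 20532/7 ≈ 2933.1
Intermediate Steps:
l(Y) = 5/7 (l(Y) = 9/7 - 1/7*4 = 9/7 - 4/7 = 5/7)
X(U, s) = 5/7 + s (X(U, s) = s + 5/7 = 5/7 + s)
m*(k + X(-3, 7)) = -116*(-33 + (5/7 + 7)) = -116*(-33 + 54/7) = -116*(-177/7) = 20532/7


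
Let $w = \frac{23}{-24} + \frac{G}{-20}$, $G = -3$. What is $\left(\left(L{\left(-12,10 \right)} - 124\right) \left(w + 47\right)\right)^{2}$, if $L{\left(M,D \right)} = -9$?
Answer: $\frac{543491853961}{14400} \approx 3.7742 \cdot 10^{7}$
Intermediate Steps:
$w = - \frac{97}{120}$ ($w = \frac{23}{-24} - \frac{3}{-20} = 23 \left(- \frac{1}{24}\right) - - \frac{3}{20} = - \frac{23}{24} + \frac{3}{20} = - \frac{97}{120} \approx -0.80833$)
$\left(\left(L{\left(-12,10 \right)} - 124\right) \left(w + 47\right)\right)^{2} = \left(\left(-9 - 124\right) \left(- \frac{97}{120} + 47\right)\right)^{2} = \left(\left(-133\right) \frac{5543}{120}\right)^{2} = \left(- \frac{737219}{120}\right)^{2} = \frac{543491853961}{14400}$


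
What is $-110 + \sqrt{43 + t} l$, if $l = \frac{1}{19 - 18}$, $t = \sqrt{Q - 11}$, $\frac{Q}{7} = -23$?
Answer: $-110 + \sqrt{43 + 2 i \sqrt{43}} \approx -103.37 + 0.98882 i$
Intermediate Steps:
$Q = -161$ ($Q = 7 \left(-23\right) = -161$)
$t = 2 i \sqrt{43}$ ($t = \sqrt{-161 - 11} = \sqrt{-172} = 2 i \sqrt{43} \approx 13.115 i$)
$l = 1$ ($l = 1^{-1} = 1$)
$-110 + \sqrt{43 + t} l = -110 + \sqrt{43 + 2 i \sqrt{43}} \cdot 1 = -110 + \sqrt{43 + 2 i \sqrt{43}}$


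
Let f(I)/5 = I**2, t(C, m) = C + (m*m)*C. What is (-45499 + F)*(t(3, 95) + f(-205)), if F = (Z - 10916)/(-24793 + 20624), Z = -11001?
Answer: -44988730791042/4169 ≈ -1.0791e+10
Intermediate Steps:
F = 21917/4169 (F = (-11001 - 10916)/(-24793 + 20624) = -21917/(-4169) = -21917*(-1/4169) = 21917/4169 ≈ 5.2571)
t(C, m) = C + C*m**2 (t(C, m) = C + m**2*C = C + C*m**2)
f(I) = 5*I**2
(-45499 + F)*(t(3, 95) + f(-205)) = (-45499 + 21917/4169)*(3*(1 + 95**2) + 5*(-205)**2) = -189663414*(3*(1 + 9025) + 5*42025)/4169 = -189663414*(3*9026 + 210125)/4169 = -189663414*(27078 + 210125)/4169 = -189663414/4169*237203 = -44988730791042/4169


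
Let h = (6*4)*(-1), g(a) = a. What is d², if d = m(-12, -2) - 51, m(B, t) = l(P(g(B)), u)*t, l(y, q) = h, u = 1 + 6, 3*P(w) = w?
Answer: 9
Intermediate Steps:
P(w) = w/3
h = -24 (h = 24*(-1) = -24)
u = 7
l(y, q) = -24
m(B, t) = -24*t
d = -3 (d = -24*(-2) - 51 = 48 - 51 = -3)
d² = (-3)² = 9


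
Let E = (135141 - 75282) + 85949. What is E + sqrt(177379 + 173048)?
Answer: 145808 + sqrt(350427) ≈ 1.4640e+5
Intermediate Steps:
E = 145808 (E = 59859 + 85949 = 145808)
E + sqrt(177379 + 173048) = 145808 + sqrt(177379 + 173048) = 145808 + sqrt(350427)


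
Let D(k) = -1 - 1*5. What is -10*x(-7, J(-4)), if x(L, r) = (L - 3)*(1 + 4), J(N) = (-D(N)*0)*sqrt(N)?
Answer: 500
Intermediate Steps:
D(k) = -6 (D(k) = -1 - 5 = -6)
J(N) = 0 (J(N) = (-1*(-6)*0)*sqrt(N) = (6*0)*sqrt(N) = 0*sqrt(N) = 0)
x(L, r) = -15 + 5*L (x(L, r) = (-3 + L)*5 = -15 + 5*L)
-10*x(-7, J(-4)) = -10*(-15 + 5*(-7)) = -10*(-15 - 35) = -10*(-50) = 500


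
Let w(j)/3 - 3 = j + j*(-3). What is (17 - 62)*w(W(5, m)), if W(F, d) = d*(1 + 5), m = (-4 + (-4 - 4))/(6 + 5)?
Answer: -23895/11 ≈ -2172.3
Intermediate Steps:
m = -12/11 (m = (-4 - 8)/11 = -12*1/11 = -12/11 ≈ -1.0909)
W(F, d) = 6*d (W(F, d) = d*6 = 6*d)
w(j) = 9 - 6*j (w(j) = 9 + 3*(j + j*(-3)) = 9 + 3*(j - 3*j) = 9 + 3*(-2*j) = 9 - 6*j)
(17 - 62)*w(W(5, m)) = (17 - 62)*(9 - 36*(-12)/11) = -45*(9 - 6*(-72/11)) = -45*(9 + 432/11) = -45*531/11 = -23895/11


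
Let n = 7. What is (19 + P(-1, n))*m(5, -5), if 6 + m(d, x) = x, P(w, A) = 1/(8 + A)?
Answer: -3146/15 ≈ -209.73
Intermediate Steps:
m(d, x) = -6 + x
(19 + P(-1, n))*m(5, -5) = (19 + 1/(8 + 7))*(-6 - 5) = (19 + 1/15)*(-11) = (286/15)*(-11) = -3146/15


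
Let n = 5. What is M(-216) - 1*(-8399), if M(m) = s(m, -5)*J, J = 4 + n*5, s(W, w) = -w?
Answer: 8544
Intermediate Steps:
J = 29 (J = 4 + 5*5 = 4 + 25 = 29)
M(m) = 145 (M(m) = -1*(-5)*29 = 5*29 = 145)
M(-216) - 1*(-8399) = 145 - 1*(-8399) = 145 + 8399 = 8544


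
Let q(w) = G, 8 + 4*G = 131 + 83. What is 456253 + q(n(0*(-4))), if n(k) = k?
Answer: 912609/2 ≈ 4.5630e+5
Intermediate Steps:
G = 103/2 (G = -2 + (131 + 83)/4 = -2 + (¼)*214 = -2 + 107/2 = 103/2 ≈ 51.500)
q(w) = 103/2
456253 + q(n(0*(-4))) = 456253 + 103/2 = 912609/2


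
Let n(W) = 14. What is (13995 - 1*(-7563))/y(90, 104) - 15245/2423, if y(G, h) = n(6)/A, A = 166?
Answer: 4335401107/16961 ≈ 2.5561e+5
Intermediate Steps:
y(G, h) = 7/83 (y(G, h) = 14/166 = 14*(1/166) = 7/83)
(13995 - 1*(-7563))/y(90, 104) - 15245/2423 = (13995 - 1*(-7563))/(7/83) - 15245/2423 = (13995 + 7563)*(83/7) - 15245*1/2423 = 21558*(83/7) - 15245/2423 = 1789314/7 - 15245/2423 = 4335401107/16961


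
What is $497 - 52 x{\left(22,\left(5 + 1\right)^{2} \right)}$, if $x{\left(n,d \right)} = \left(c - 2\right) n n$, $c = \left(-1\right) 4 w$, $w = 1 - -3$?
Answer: $453521$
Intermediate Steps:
$w = 4$ ($w = 1 + 3 = 4$)
$c = -16$ ($c = \left(-1\right) 4 \cdot 4 = \left(-4\right) 4 = -16$)
$x{\left(n,d \right)} = - 18 n^{2}$ ($x{\left(n,d \right)} = \left(-16 - 2\right) n n = - 18 n^{2}$)
$497 - 52 x{\left(22,\left(5 + 1\right)^{2} \right)} = 497 - 52 \left(- 18 \cdot 22^{2}\right) = 497 - 52 \left(\left(-18\right) 484\right) = 497 - -453024 = 497 + 453024 = 453521$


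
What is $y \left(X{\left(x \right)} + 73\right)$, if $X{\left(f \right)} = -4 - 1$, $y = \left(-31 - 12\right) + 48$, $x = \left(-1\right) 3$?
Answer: $340$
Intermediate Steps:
$x = -3$
$y = 5$ ($y = -43 + 48 = 5$)
$X{\left(f \right)} = -5$
$y \left(X{\left(x \right)} + 73\right) = 5 \left(-5 + 73\right) = 5 \cdot 68 = 340$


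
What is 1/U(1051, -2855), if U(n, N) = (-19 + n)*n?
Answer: 1/1084632 ≈ 9.2197e-7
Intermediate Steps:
U(n, N) = n*(-19 + n)
1/U(1051, -2855) = 1/(1051*(-19 + 1051)) = 1/(1051*1032) = 1/1084632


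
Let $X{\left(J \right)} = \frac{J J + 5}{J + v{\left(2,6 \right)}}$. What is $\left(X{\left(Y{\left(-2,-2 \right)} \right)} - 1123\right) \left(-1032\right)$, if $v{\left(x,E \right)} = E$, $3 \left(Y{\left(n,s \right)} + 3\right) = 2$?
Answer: $\frac{12715960}{11} \approx 1.156 \cdot 10^{6}$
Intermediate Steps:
$Y{\left(n,s \right)} = - \frac{7}{3}$ ($Y{\left(n,s \right)} = -3 + \frac{1}{3} \cdot 2 = -3 + \frac{2}{3} = - \frac{7}{3}$)
$X{\left(J \right)} = \frac{5 + J^{2}}{6 + J}$ ($X{\left(J \right)} = \frac{J J + 5}{J + 6} = \frac{J^{2} + 5}{6 + J} = \frac{5 + J^{2}}{6 + J}$)
$\left(X{\left(Y{\left(-2,-2 \right)} \right)} - 1123\right) \left(-1032\right) = \left(\frac{5 + \left(- \frac{7}{3}\right)^{2}}{6 - \frac{7}{3}} - 1123\right) \left(-1032\right) = \left(\frac{5 + \frac{49}{9}}{\frac{11}{3}} - 1123\right) \left(-1032\right) = \left(\frac{3}{11} \cdot \frac{94}{9} - 1123\right) \left(-1032\right) = \left(\frac{94}{33} - 1123\right) \left(-1032\right) = \left(- \frac{36965}{33}\right) \left(-1032\right) = \frac{12715960}{11}$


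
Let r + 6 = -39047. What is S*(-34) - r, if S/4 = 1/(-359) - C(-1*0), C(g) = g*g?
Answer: 14020163/359 ≈ 39053.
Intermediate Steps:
r = -39053 (r = -6 - 39047 = -39053)
C(g) = g²
S = -4/359 (S = 4*(1/(-359) - (-1*0)²) = 4*(-1/359 - 1*0²) = 4*(-1/359 - 1*0) = 4*(-1/359 + 0) = 4*(-1/359) = -4/359 ≈ -0.011142)
S*(-34) - r = -4/359*(-34) - 1*(-39053) = 136/359 + 39053 = 14020163/359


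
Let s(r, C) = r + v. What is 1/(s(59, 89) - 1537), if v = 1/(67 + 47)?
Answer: -114/168491 ≈ -0.00067659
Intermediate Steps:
v = 1/114 ≈ 0.0087719
s(r, C) = 1/114 + r (s(r, C) = r + 1/114 = 1/114 + r)
1/(s(59, 89) - 1537) = 1/((1/114 + 59) - 1537) = 1/(6727/114 - 1537) = 1/(-168491/114) = -114/168491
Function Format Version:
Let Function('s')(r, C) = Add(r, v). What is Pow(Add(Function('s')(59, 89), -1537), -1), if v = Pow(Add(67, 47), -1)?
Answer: Rational(-114, 168491) ≈ -0.00067659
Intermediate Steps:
v = Rational(1, 114) (v = Pow(114, -1) = Rational(1, 114) ≈ 0.0087719)
Function('s')(r, C) = Add(Rational(1, 114), r) (Function('s')(r, C) = Add(r, Rational(1, 114)) = Add(Rational(1, 114), r))
Pow(Add(Function('s')(59, 89), -1537), -1) = Pow(Add(Add(Rational(1, 114), 59), -1537), -1) = Pow(Add(Rational(6727, 114), -1537), -1) = Pow(Rational(-168491, 114), -1) = Rational(-114, 168491)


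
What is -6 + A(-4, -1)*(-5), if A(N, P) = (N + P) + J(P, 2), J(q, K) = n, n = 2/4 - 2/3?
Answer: 119/6 ≈ 19.833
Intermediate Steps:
n = -⅙ (n = 2*(¼) - 2*⅓ = ½ - ⅔ = -⅙ ≈ -0.16667)
J(q, K) = -⅙
A(N, P) = -⅙ + N + P (A(N, P) = (N + P) - ⅙ = -⅙ + N + P)
-6 + A(-4, -1)*(-5) = -6 + (-⅙ - 4 - 1)*(-5) = -6 - 31/6*(-5) = -6 + 155/6 = 119/6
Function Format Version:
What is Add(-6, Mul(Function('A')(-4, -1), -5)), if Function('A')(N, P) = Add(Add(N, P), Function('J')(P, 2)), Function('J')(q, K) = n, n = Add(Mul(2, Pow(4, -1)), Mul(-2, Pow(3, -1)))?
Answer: Rational(119, 6) ≈ 19.833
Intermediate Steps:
n = Rational(-1, 6) (n = Add(Mul(2, Rational(1, 4)), Mul(-2, Rational(1, 3))) = Add(Rational(1, 2), Rational(-2, 3)) = Rational(-1, 6) ≈ -0.16667)
Function('J')(q, K) = Rational(-1, 6)
Function('A')(N, P) = Add(Rational(-1, 6), N, P) (Function('A')(N, P) = Add(Add(N, P), Rational(-1, 6)) = Add(Rational(-1, 6), N, P))
Add(-6, Mul(Function('A')(-4, -1), -5)) = Add(-6, Mul(Add(Rational(-1, 6), -4, -1), -5)) = Add(-6, Mul(Rational(-31, 6), -5)) = Add(-6, Rational(155, 6)) = Rational(119, 6)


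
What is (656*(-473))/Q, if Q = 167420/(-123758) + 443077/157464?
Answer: -3023357795238528/14235850243 ≈ -2.1238e+5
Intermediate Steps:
Q = 14235850243/9743714856 (Q = 167420*(-1/123758) + 443077*(1/157464) = -83710/61879 + 443077/157464 = 14235850243/9743714856 ≈ 1.4610)
(656*(-473))/Q = (656*(-473))/(14235850243/9743714856) = -310288*9743714856/14235850243 = -3023357795238528/14235850243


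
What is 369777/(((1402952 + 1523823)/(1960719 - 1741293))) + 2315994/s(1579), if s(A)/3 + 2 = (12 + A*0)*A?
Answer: 769756523666171/27725339575 ≈ 27764.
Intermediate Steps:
s(A) = -6 + 36*A (s(A) = -6 + 3*((12 + A*0)*A) = -6 + 3*((12 + 0)*A) = -6 + 3*(12*A) = -6 + 36*A)
369777/(((1402952 + 1523823)/(1960719 - 1741293))) + 2315994/s(1579) = 369777/(((1402952 + 1523823)/(1960719 - 1741293))) + 2315994/(-6 + 36*1579) = 369777/((2926775/219426)) + 2315994/(-6 + 56844) = 369777/((2926775*(1/219426))) + 2315994/56838 = 369777/(2926775/219426) + 2315994*(1/56838) = 369777*(219426/2926775) + 385999/9473 = 81138688002/2926775 + 385999/9473 = 769756523666171/27725339575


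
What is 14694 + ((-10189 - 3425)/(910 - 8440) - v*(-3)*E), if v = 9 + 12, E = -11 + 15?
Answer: 18759499/1255 ≈ 14948.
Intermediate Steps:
E = 4
v = 21
14694 + ((-10189 - 3425)/(910 - 8440) - v*(-3)*E) = 14694 + ((-10189 - 3425)/(910 - 8440) - 21*(-3)*4) = 14694 + (-13614/(-7530) - (-63)*4) = 14694 + (-13614*(-1/7530) - 1*(-252)) = 14694 + (2269/1255 + 252) = 14694 + 318529/1255 = 18759499/1255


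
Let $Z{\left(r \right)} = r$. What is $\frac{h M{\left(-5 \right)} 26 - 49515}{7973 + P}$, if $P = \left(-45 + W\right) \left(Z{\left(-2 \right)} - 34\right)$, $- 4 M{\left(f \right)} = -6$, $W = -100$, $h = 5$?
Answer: $- \frac{49320}{13193} \approx -3.7383$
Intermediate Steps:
$M{\left(f \right)} = \frac{3}{2}$ ($M{\left(f \right)} = \left(- \frac{1}{4}\right) \left(-6\right) = \frac{3}{2}$)
$P = 5220$ ($P = \left(-45 - 100\right) \left(-2 - 34\right) = - 145 \left(-2 - 34\right) = \left(-145\right) \left(-36\right) = 5220$)
$\frac{h M{\left(-5 \right)} 26 - 49515}{7973 + P} = \frac{5 \cdot \frac{3}{2} \cdot 26 - 49515}{7973 + 5220} = \frac{\frac{15}{2} \cdot 26 - 49515}{13193} = \left(195 - 49515\right) \frac{1}{13193} = \left(-49320\right) \frac{1}{13193} = - \frac{49320}{13193}$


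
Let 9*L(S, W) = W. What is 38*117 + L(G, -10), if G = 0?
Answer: 40004/9 ≈ 4444.9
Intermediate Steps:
L(S, W) = W/9
38*117 + L(G, -10) = 38*117 + (1/9)*(-10) = 4446 - 10/9 = 40004/9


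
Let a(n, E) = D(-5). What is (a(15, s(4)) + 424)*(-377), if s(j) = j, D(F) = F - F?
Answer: -159848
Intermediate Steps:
D(F) = 0
a(n, E) = 0
(a(15, s(4)) + 424)*(-377) = (0 + 424)*(-377) = 424*(-377) = -159848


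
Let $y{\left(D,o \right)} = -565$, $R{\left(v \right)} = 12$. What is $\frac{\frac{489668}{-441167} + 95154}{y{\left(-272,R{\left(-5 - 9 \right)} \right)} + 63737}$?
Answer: $\frac{1234656325}{819688286} \approx 1.5063$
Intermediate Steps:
$\frac{\frac{489668}{-441167} + 95154}{y{\left(-272,R{\left(-5 - 9 \right)} \right)} + 63737} = \frac{\frac{489668}{-441167} + 95154}{-565 + 63737} = \frac{489668 \left(- \frac{1}{441167}\right) + 95154}{63172} = \left(- \frac{28804}{25951} + 95154\right) \frac{1}{63172} = \frac{2469312650}{25951} \cdot \frac{1}{63172} = \frac{1234656325}{819688286}$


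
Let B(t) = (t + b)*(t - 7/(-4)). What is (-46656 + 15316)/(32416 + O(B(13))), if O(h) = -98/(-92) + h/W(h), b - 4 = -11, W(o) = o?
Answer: -1441640/1491231 ≈ -0.96675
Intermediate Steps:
b = -7 (b = 4 - 11 = -7)
B(t) = (-7 + t)*(7/4 + t) (B(t) = (t - 7)*(t - 7/(-4)) = (-7 + t)*(t - 7*(-1/4)) = (-7 + t)*(t + 7/4) = (-7 + t)*(7/4 + t))
O(h) = 95/46 (O(h) = -98/(-92) + h/h = -98*(-1/92) + 1 = 49/46 + 1 = 95/46)
(-46656 + 15316)/(32416 + O(B(13))) = (-46656 + 15316)/(32416 + 95/46) = -31340/1491231/46 = -31340*46/1491231 = -1441640/1491231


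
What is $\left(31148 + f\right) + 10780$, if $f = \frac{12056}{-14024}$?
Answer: $\frac{73498277}{1753} \approx 41927.0$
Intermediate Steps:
$f = - \frac{1507}{1753}$ ($f = 12056 \left(- \frac{1}{14024}\right) = - \frac{1507}{1753} \approx -0.85967$)
$\left(31148 + f\right) + 10780 = \left(31148 - \frac{1507}{1753}\right) + 10780 = \frac{54600937}{1753} + 10780 = \frac{73498277}{1753}$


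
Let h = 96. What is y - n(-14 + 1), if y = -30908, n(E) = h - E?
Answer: -31017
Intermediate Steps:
n(E) = 96 - E
y - n(-14 + 1) = -30908 - (96 - (-14 + 1)) = -30908 - (96 - 1*(-13)) = -30908 - (96 + 13) = -30908 - 1*109 = -30908 - 109 = -31017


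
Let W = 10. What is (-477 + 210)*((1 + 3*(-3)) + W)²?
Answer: -1068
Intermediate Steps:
(-477 + 210)*((1 + 3*(-3)) + W)² = (-477 + 210)*((1 + 3*(-3)) + 10)² = -267*((1 - 9) + 10)² = -267*(-8 + 10)² = -267*2² = -267*4 = -1068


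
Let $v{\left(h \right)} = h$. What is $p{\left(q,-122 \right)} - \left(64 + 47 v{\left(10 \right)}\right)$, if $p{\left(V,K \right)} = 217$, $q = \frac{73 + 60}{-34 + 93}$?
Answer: $-317$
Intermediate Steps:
$q = \frac{133}{59} \approx 2.2542$
$p{\left(q,-122 \right)} - \left(64 + 47 v{\left(10 \right)}\right) = 217 - 534 = -317$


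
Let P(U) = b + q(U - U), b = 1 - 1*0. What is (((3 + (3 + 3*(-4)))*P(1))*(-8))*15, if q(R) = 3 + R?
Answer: 2880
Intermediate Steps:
b = 1 (b = 1 + 0 = 1)
P(U) = 4 (P(U) = 1 + (3 + (U - U)) = 1 + (3 + 0) = 1 + 3 = 4)
(((3 + (3 + 3*(-4)))*P(1))*(-8))*15 = (((3 + (3 + 3*(-4)))*4)*(-8))*15 = (((3 + (3 - 12))*4)*(-8))*15 = (((3 - 9)*4)*(-8))*15 = (-6*4*(-8))*15 = -24*(-8)*15 = 192*15 = 2880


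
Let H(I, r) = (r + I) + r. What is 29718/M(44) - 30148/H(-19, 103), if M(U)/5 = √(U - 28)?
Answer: 2477153/1870 ≈ 1324.7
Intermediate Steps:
H(I, r) = I + 2*r (H(I, r) = (I + r) + r = I + 2*r)
M(U) = 5*√(-28 + U) (M(U) = 5*√(U - 28) = 5*√(-28 + U))
29718/M(44) - 30148/H(-19, 103) = 29718/((5*√(-28 + 44))) - 30148/(-19 + 2*103) = 29718/((5*√16)) - 30148/(-19 + 206) = 29718/((5*4)) - 30148/187 = 29718/20 - 30148*1/187 = 29718*(1/20) - 30148/187 = 14859/10 - 30148/187 = 2477153/1870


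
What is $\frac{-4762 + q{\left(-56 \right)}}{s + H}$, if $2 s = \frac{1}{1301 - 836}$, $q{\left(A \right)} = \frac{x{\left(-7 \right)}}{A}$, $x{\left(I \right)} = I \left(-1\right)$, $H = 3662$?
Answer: $- \frac{1042065}{801332} \approx -1.3004$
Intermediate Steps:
$x{\left(I \right)} = - I$
$q{\left(A \right)} = \frac{7}{A}$ ($q{\left(A \right)} = \frac{\left(-1\right) \left(-7\right)}{A} = \frac{7}{A}$)
$s = \frac{1}{930}$ ($s = \frac{1}{2 \left(1301 - 836\right)} = \frac{1}{2 \cdot 465} = \frac{1}{2} \cdot \frac{1}{465} = \frac{1}{930} \approx 0.0010753$)
$\frac{-4762 + q{\left(-56 \right)}}{s + H} = \frac{-4762 + \frac{7}{-56}}{\frac{1}{930} + 3662} = \frac{-4762 + 7 \left(- \frac{1}{56}\right)}{\frac{3405661}{930}} = \left(-4762 - \frac{1}{8}\right) \frac{930}{3405661} = \left(- \frac{38097}{8}\right) \frac{930}{3405661} = - \frac{1042065}{801332}$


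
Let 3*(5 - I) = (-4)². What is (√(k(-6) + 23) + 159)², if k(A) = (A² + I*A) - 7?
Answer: 25335 + 954*√6 ≈ 27672.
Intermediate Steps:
I = -⅓ (I = 5 - ⅓*(-4)² = 5 - ⅓*16 = 5 - 16/3 = -⅓ ≈ -0.33333)
k(A) = -7 + A² - A/3 (k(A) = (A² - A/3) - 7 = -7 + A² - A/3)
(√(k(-6) + 23) + 159)² = (√((-7 + (-6)² - ⅓*(-6)) + 23) + 159)² = (√((-7 + 36 + 2) + 23) + 159)² = (√(31 + 23) + 159)² = (√54 + 159)² = (3*√6 + 159)² = (159 + 3*√6)²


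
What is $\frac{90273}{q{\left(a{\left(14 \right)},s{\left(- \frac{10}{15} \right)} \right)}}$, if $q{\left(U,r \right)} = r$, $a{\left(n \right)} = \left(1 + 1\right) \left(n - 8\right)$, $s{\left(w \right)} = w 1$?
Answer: $- \frac{270819}{2} \approx -1.3541 \cdot 10^{5}$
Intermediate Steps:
$s{\left(w \right)} = w$
$a{\left(n \right)} = -16 + 2 n$ ($a{\left(n \right)} = 2 \left(-8 + n\right) = -16 + 2 n$)
$\frac{90273}{q{\left(a{\left(14 \right)},s{\left(- \frac{10}{15} \right)} \right)}} = \frac{90273}{\left(-10\right) \frac{1}{15}} = \frac{90273}{- \frac{2}{3}} = 90273 \left(- \frac{3}{2}\right) = - \frac{270819}{2}$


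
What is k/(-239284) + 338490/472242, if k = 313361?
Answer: -11164497367/18833325788 ≈ -0.59281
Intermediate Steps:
k/(-239284) + 338490/472242 = 313361/(-239284) + 338490/472242 = 313361*(-1/239284) + 338490*(1/472242) = -313361/239284 + 56415/78707 = -11164497367/18833325788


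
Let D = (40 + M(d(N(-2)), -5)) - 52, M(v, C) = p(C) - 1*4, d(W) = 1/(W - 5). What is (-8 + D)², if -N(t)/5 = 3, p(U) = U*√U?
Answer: 451 + 240*I*√5 ≈ 451.0 + 536.66*I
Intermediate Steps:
p(U) = U^(3/2)
N(t) = -15 (N(t) = -5*3 = -15)
d(W) = 1/(-5 + W)
M(v, C) = -4 + C^(3/2) (M(v, C) = C^(3/2) - 1*4 = C^(3/2) - 4 = -4 + C^(3/2))
D = -16 - 5*I*√5 (D = (40 + (-4 + (-5)^(3/2))) - 52 = (40 + (-4 - 5*I*√5)) - 52 = (36 - 5*I*√5) - 52 = -16 - 5*I*√5 ≈ -16.0 - 11.18*I)
(-8 + D)² = (-8 + (-16 - 5*I*√5))² = (-24 - 5*I*√5)²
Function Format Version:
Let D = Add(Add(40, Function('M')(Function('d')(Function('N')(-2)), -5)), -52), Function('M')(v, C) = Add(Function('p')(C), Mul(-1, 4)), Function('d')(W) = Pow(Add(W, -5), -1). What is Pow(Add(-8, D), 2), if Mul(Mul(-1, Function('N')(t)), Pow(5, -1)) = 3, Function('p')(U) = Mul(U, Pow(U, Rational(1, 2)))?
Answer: Add(451, Mul(240, I, Pow(5, Rational(1, 2)))) ≈ Add(451.00, Mul(536.66, I))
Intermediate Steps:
Function('p')(U) = Pow(U, Rational(3, 2))
Function('N')(t) = -15 (Function('N')(t) = Mul(-5, 3) = -15)
Function('d')(W) = Pow(Add(-5, W), -1)
Function('M')(v, C) = Add(-4, Pow(C, Rational(3, 2))) (Function('M')(v, C) = Add(Pow(C, Rational(3, 2)), Mul(-1, 4)) = Add(Pow(C, Rational(3, 2)), -4) = Add(-4, Pow(C, Rational(3, 2))))
D = Add(-16, Mul(-5, I, Pow(5, Rational(1, 2)))) (D = Add(Add(40, Add(-4, Pow(-5, Rational(3, 2)))), -52) = Add(Add(40, Add(-4, Mul(-5, I, Pow(5, Rational(1, 2))))), -52) = Add(Add(36, Mul(-5, I, Pow(5, Rational(1, 2)))), -52) = Add(-16, Mul(-5, I, Pow(5, Rational(1, 2)))) ≈ Add(-16.000, Mul(-11.180, I)))
Pow(Add(-8, D), 2) = Pow(Add(-8, Add(-16, Mul(-5, I, Pow(5, Rational(1, 2))))), 2) = Pow(Add(-24, Mul(-5, I, Pow(5, Rational(1, 2)))), 2)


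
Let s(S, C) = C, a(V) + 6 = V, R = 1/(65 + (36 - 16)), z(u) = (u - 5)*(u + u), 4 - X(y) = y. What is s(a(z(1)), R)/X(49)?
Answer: -1/3825 ≈ -0.00026144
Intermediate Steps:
X(y) = 4 - y
z(u) = 2*u*(-5 + u) (z(u) = (-5 + u)*(2*u) = 2*u*(-5 + u))
R = 1/85 (R = 1/(65 + 20) = 1/85 ≈ 0.011765)
a(V) = -6 + V
s(a(z(1)), R)/X(49) = 1/(85*(4 - 1*49)) = 1/(85*(4 - 49)) = (1/85)/(-45) = (1/85)*(-1/45) = -1/3825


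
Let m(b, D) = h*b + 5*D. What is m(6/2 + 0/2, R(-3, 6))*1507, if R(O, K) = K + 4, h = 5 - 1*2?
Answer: 88913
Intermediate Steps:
h = 3 (h = 5 - 2 = 3)
R(O, K) = 4 + K
m(b, D) = 3*b + 5*D
m(6/2 + 0/2, R(-3, 6))*1507 = (3*(6/2 + 0/2) + 5*(4 + 6))*1507 = (3*(6*(1/2) + 0*(1/2)) + 5*10)*1507 = (3*(3 + 0) + 50)*1507 = (3*3 + 50)*1507 = (9 + 50)*1507 = 59*1507 = 88913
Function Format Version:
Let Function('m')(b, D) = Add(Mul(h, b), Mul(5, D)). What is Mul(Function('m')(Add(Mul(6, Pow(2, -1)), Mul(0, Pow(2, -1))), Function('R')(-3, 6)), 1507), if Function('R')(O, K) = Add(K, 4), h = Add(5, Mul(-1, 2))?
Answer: 88913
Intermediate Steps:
h = 3 (h = Add(5, -2) = 3)
Function('R')(O, K) = Add(4, K)
Function('m')(b, D) = Add(Mul(3, b), Mul(5, D))
Mul(Function('m')(Add(Mul(6, Pow(2, -1)), Mul(0, Pow(2, -1))), Function('R')(-3, 6)), 1507) = Mul(Add(Mul(3, Add(Mul(6, Pow(2, -1)), Mul(0, Pow(2, -1)))), Mul(5, Add(4, 6))), 1507) = Mul(Add(Mul(3, Add(Mul(6, Rational(1, 2)), Mul(0, Rational(1, 2)))), Mul(5, 10)), 1507) = Mul(Add(Mul(3, Add(3, 0)), 50), 1507) = Mul(Add(Mul(3, 3), 50), 1507) = Mul(Add(9, 50), 1507) = Mul(59, 1507) = 88913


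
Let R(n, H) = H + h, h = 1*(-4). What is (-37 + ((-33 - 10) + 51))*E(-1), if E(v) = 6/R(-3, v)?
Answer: 174/5 ≈ 34.800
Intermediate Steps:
h = -4
R(n, H) = -4 + H (R(n, H) = H - 4 = -4 + H)
E(v) = 6/(-4 + v)
(-37 + ((-33 - 10) + 51))*E(-1) = (-37 + ((-33 - 10) + 51))*(6/(-4 - 1)) = (-37 + (-43 + 51))*(6/(-5)) = (-37 + 8)*(6*(-⅕)) = -29*(-6/5) = 174/5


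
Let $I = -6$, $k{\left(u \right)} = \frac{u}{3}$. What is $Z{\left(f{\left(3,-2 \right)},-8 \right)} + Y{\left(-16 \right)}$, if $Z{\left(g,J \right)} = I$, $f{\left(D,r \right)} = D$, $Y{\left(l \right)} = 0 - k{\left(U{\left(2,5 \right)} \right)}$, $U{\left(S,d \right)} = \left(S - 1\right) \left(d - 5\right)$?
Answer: $-6$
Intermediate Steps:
$U{\left(S,d \right)} = \left(-1 + S\right) \left(-5 + d\right)$
$k{\left(u \right)} = \frac{u}{3}$ ($k{\left(u \right)} = u \frac{1}{3} = \frac{u}{3}$)
$Y{\left(l \right)} = 0$ ($Y{\left(l \right)} = 0 - \frac{5 - 5 - 10 + 2 \cdot 5}{3} = 0 - \frac{5 - 5 - 10 + 10}{3} = 0 - \frac{1}{3} \cdot 0 = 0 - 0 = 0 + 0 = 0$)
$Z{\left(g,J \right)} = -6$
$Z{\left(f{\left(3,-2 \right)},-8 \right)} + Y{\left(-16 \right)} = -6 + 0 = -6$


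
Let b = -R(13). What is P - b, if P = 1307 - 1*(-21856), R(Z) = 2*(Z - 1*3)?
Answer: 23183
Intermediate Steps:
R(Z) = -6 + 2*Z (R(Z) = 2*(Z - 3) = 2*(-3 + Z) = -6 + 2*Z)
b = -20 (b = -(-6 + 2*13) = -(-6 + 26) = -1*20 = -20)
P = 23163 (P = 1307 + 21856 = 23163)
P - b = 23163 - 1*(-20) = 23163 + 20 = 23183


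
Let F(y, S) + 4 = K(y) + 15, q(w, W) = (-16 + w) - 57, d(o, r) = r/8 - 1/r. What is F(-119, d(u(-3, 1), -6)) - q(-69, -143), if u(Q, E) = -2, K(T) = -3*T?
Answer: 510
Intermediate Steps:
d(o, r) = -1/r + r/8 (d(o, r) = r*(1/8) - 1/r = r/8 - 1/r = -1/r + r/8)
q(w, W) = -73 + w
F(y, S) = 11 - 3*y (F(y, S) = -4 + (-3*y + 15) = -4 + (15 - 3*y) = 11 - 3*y)
F(-119, d(u(-3, 1), -6)) - q(-69, -143) = (11 - 3*(-119)) - (-73 - 69) = (11 + 357) - 1*(-142) = 368 + 142 = 510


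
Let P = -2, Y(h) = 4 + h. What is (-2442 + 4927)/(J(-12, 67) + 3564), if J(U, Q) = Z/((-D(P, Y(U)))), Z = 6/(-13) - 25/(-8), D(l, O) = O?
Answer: 413504/593105 ≈ 0.69719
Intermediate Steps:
Z = 277/104 (Z = 6*(-1/13) - 25*(-⅛) = -6/13 + 25/8 = 277/104 ≈ 2.6635)
J(U, Q) = 277/(104*(-4 - U)) (J(U, Q) = 277/(104*((-(4 + U)))) = 277/(104*(-4 - U)))
(-2442 + 4927)/(J(-12, 67) + 3564) = (-2442 + 4927)/(-277/(416 + 104*(-12)) + 3564) = 2485/(-277/(416 - 1248) + 3564) = 2485/(-277/(-832) + 3564) = 2485/(-277*(-1/832) + 3564) = 2485/(277/832 + 3564) = 2485/(2965525/832) = 2485*(832/2965525) = 413504/593105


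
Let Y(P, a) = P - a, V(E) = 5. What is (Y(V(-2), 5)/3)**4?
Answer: 0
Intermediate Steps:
(Y(V(-2), 5)/3)**4 = ((5 - 1*5)/3)**4 = ((5 - 5)*(1/3))**4 = (0*(1/3))**4 = 0**4 = 0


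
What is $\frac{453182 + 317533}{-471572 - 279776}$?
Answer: $- \frac{770715}{751348} \approx -1.0258$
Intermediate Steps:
$\frac{453182 + 317533}{-471572 - 279776} = \frac{770715}{-751348} = 770715 \left(- \frac{1}{751348}\right) = - \frac{770715}{751348}$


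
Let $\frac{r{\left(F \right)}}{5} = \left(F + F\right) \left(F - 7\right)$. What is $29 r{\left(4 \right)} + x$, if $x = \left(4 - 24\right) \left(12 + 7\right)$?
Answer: $-3860$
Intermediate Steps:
$x = -380$ ($x = \left(-20\right) 19 = -380$)
$r{\left(F \right)} = 10 F \left(-7 + F\right)$ ($r{\left(F \right)} = 5 \left(F + F\right) \left(F - 7\right) = 5 \cdot 2 F \left(-7 + F\right) = 10 F \left(-7 + F\right)$)
$29 r{\left(4 \right)} + x = 29 \cdot 10 \cdot 4 \left(-7 + 4\right) - 380 = 29 \cdot 10 \cdot 4 \left(-3\right) - 380 = 29 \left(-120\right) - 380 = -3480 - 380 = -3860$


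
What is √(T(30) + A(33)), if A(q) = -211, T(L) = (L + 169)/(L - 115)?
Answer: I*√1541390/85 ≈ 14.606*I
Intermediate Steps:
T(L) = (169 + L)/(-115 + L)
√(T(30) + A(33)) = √((169 + 30)/(-115 + 30) - 211) = √(199/(-85) - 211) = √(-1/85*199 - 211) = √(-199/85 - 211) = √(-18134/85) = I*√1541390/85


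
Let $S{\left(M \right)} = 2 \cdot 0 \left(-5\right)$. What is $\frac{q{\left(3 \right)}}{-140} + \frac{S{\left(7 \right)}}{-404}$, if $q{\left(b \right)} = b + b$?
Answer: $- \frac{3}{70} \approx -0.042857$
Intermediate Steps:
$q{\left(b \right)} = 2 b$
$S{\left(M \right)} = 0$ ($S{\left(M \right)} = 0 \left(-5\right) = 0$)
$\frac{q{\left(3 \right)}}{-140} + \frac{S{\left(7 \right)}}{-404} = \frac{2 \cdot 3}{-140} + \frac{0}{-404} = 6 \left(- \frac{1}{140}\right) + 0 \left(- \frac{1}{404}\right) = - \frac{3}{70} + 0 = - \frac{3}{70}$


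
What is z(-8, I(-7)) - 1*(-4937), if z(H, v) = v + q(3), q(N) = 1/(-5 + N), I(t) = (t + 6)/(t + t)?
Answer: 34556/7 ≈ 4936.6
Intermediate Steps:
I(t) = (6 + t)/(2*t) (I(t) = (6 + t)/((2*t)) = (6 + t)*(1/(2*t)) = (6 + t)/(2*t))
z(H, v) = -1/2 + v (z(H, v) = v + 1/(-5 + 3) = v + 1/(-2) = v - 1/2 = -1/2 + v)
z(-8, I(-7)) - 1*(-4937) = (-1/2 + (1/2)*(6 - 7)/(-7)) - 1*(-4937) = (-1/2 + (1/2)*(-1/7)*(-1)) + 4937 = (-1/2 + 1/14) + 4937 = -3/7 + 4937 = 34556/7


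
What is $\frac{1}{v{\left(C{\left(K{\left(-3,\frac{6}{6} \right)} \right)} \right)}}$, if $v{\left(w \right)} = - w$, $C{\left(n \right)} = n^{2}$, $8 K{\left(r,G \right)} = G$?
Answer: $-64$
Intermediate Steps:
$K{\left(r,G \right)} = \frac{G}{8}$
$\frac{1}{v{\left(C{\left(K{\left(-3,\frac{6}{6} \right)} \right)} \right)}} = \frac{1}{\left(-1\right) \left(\frac{6 \cdot \frac{1}{6}}{8}\right)^{2}} = \frac{1}{\left(-1\right) \left(\frac{1}{8} \cdot 1\right)^{2}} = \frac{1}{\left(-1\right) \left(\frac{1}{8}\right)^{2}} = \frac{1}{\left(-1\right) \frac{1}{64}} = \frac{1}{- \frac{1}{64}} = -64$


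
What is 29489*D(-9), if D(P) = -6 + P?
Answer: -442335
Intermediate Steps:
29489*D(-9) = 29489*(-6 - 9) = 29489*(-15) = -442335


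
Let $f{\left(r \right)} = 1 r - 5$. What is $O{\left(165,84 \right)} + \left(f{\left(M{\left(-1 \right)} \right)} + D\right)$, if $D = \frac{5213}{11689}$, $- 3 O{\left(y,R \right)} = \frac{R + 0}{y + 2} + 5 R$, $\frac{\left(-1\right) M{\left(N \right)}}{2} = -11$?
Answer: $- \frac{239560470}{1952063} \approx -122.72$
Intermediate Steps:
$M{\left(N \right)} = 22$ ($M{\left(N \right)} = \left(-2\right) \left(-11\right) = 22$)
$f{\left(r \right)} = -5 + r$ ($f{\left(r \right)} = r - 5 = -5 + r$)
$O{\left(y,R \right)} = - \frac{5 R}{3} - \frac{R}{3 \left(2 + y\right)}$ ($O{\left(y,R \right)} = - \frac{\frac{R + 0}{y + 2} + 5 R}{3} = - \frac{\frac{R}{2 + y} + 5 R}{3} = - \frac{5 R + \frac{R}{2 + y}}{3} = - \frac{5 R}{3} - \frac{R}{3 \left(2 + y\right)}$)
$D = \frac{5213}{11689}$ ($D = 5213 \cdot \frac{1}{11689} = \frac{5213}{11689} \approx 0.44597$)
$O{\left(165,84 \right)} + \left(f{\left(M{\left(-1 \right)} \right)} + D\right) = \left(-1\right) 84 \frac{1}{6 + 3 \cdot 165} \left(11 + 5 \cdot 165\right) + \left(\left(-5 + 22\right) + \frac{5213}{11689}\right) = \left(-1\right) 84 \frac{1}{6 + 495} \left(11 + 825\right) + \left(17 + \frac{5213}{11689}\right) = \left(-1\right) 84 \cdot \frac{1}{501} \cdot 836 + \frac{203926}{11689} = - \frac{23408}{167} + \frac{203926}{11689} = - \frac{239560470}{1952063}$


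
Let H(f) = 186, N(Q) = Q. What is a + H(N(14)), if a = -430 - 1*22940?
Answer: -23184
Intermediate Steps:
a = -23370 (a = -430 - 22940 = -23370)
a + H(N(14)) = -23370 + 186 = -23184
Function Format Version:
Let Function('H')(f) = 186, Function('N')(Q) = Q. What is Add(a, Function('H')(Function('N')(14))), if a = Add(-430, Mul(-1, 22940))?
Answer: -23184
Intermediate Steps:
a = -23370 (a = Add(-430, -22940) = -23370)
Add(a, Function('H')(Function('N')(14))) = Add(-23370, 186) = -23184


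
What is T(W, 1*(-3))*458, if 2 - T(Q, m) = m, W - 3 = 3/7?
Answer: 2290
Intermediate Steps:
W = 24/7 (W = 3 + 3/7 = 24/7 ≈ 3.4286)
T(Q, m) = 2 - m
T(W, 1*(-3))*458 = (2 - (-3))*458 = (2 - 1*(-3))*458 = (2 + 3)*458 = 5*458 = 2290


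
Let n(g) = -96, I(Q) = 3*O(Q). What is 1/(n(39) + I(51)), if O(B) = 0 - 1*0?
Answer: -1/96 ≈ -0.010417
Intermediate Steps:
O(B) = 0 (O(B) = 0 + 0 = 0)
I(Q) = 0 (I(Q) = 3*0 = 0)
1/(n(39) + I(51)) = 1/(-96 + 0) = 1/(-96) = -1/96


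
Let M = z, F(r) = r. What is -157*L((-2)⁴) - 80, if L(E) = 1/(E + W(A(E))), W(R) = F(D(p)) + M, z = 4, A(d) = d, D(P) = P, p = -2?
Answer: -1597/18 ≈ -88.722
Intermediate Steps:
M = 4
W(R) = 2 (W(R) = -2 + 4 = 2)
L(E) = 1/(2 + E) (L(E) = 1/(E + 2) = 1/(2 + E))
-157*L((-2)⁴) - 80 = -157/(2 + (-2)⁴) - 80 = -157/(2 + 16) - 80 = -157/18 - 80 = -1597/18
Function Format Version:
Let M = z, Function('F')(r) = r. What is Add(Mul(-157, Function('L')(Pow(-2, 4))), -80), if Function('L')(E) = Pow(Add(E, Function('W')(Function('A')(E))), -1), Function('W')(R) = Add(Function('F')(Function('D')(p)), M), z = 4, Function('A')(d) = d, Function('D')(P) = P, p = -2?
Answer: Rational(-1597, 18) ≈ -88.722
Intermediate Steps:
M = 4
Function('W')(R) = 2 (Function('W')(R) = Add(-2, 4) = 2)
Function('L')(E) = Pow(Add(2, E), -1) (Function('L')(E) = Pow(Add(E, 2), -1) = Pow(Add(2, E), -1))
Add(Mul(-157, Function('L')(Pow(-2, 4))), -80) = Add(Mul(-157, Pow(Add(2, Pow(-2, 4)), -1)), -80) = Add(Mul(-157, Pow(Add(2, 16), -1)), -80) = Add(Mul(-157, Pow(18, -1)), -80) = Add(Mul(-157, Rational(1, 18)), -80) = Add(Rational(-157, 18), -80) = Rational(-1597, 18)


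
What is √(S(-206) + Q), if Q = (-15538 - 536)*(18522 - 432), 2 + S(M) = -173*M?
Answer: 4*I*√18171439 ≈ 17051.0*I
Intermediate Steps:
S(M) = -2 - 173*M
Q = -290778660 (Q = -16074*18090 = -290778660)
√(S(-206) + Q) = √((-2 - 173*(-206)) - 290778660) = √((-2 + 35638) - 290778660) = √(35636 - 290778660) = √(-290743024) = 4*I*√18171439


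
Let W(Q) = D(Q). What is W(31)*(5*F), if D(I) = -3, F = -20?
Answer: 300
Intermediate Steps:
W(Q) = -3
W(31)*(5*F) = -15*(-20) = -3*(-100) = 300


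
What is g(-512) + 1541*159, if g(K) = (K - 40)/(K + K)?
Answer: 31362501/128 ≈ 2.4502e+5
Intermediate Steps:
g(K) = (-40 + K)/(2*K) (g(K) = (-40 + K)/((2*K)) = (-40 + K)*(1/(2*K)) = (-40 + K)/(2*K))
g(-512) + 1541*159 = (1/2)*(-40 - 512)/(-512) + 1541*159 = (1/2)*(-1/512)*(-552) + 245019 = 69/128 + 245019 = 31362501/128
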